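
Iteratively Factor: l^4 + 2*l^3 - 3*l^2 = (l + 3)*(l^3 - l^2) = l*(l + 3)*(l^2 - l) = l*(l - 1)*(l + 3)*(l)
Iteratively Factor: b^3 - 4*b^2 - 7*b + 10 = (b - 1)*(b^2 - 3*b - 10) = (b - 1)*(b + 2)*(b - 5)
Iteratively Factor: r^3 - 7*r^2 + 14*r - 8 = (r - 4)*(r^2 - 3*r + 2) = (r - 4)*(r - 1)*(r - 2)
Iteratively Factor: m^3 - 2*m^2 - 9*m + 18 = (m - 2)*(m^2 - 9) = (m - 2)*(m + 3)*(m - 3)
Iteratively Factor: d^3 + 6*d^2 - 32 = (d + 4)*(d^2 + 2*d - 8) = (d - 2)*(d + 4)*(d + 4)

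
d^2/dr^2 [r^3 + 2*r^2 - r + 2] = 6*r + 4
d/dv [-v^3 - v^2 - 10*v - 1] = -3*v^2 - 2*v - 10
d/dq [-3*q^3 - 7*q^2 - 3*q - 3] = -9*q^2 - 14*q - 3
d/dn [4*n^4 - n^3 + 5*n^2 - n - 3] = 16*n^3 - 3*n^2 + 10*n - 1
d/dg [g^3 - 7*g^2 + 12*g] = 3*g^2 - 14*g + 12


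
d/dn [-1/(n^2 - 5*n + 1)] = (2*n - 5)/(n^2 - 5*n + 1)^2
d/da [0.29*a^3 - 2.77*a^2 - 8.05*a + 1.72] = 0.87*a^2 - 5.54*a - 8.05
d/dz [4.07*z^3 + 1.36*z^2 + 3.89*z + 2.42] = 12.21*z^2 + 2.72*z + 3.89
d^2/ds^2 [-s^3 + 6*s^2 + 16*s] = 12 - 6*s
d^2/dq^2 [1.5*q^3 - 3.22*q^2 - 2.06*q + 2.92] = 9.0*q - 6.44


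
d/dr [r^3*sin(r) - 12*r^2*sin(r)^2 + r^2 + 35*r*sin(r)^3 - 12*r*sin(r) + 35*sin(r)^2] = r^3*cos(r) + 3*r^2*sin(r) - 12*r^2*sin(2*r) + 57*r*cos(r)/4 + 12*r*cos(2*r) - 105*r*cos(3*r)/4 - 10*r + 57*sin(r)/4 + 35*sin(2*r) - 35*sin(3*r)/4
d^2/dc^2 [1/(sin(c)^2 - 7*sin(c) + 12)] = (-4*sin(c)^4 + 21*sin(c)^3 + 5*sin(c)^2 - 126*sin(c) + 74)/(sin(c)^2 - 7*sin(c) + 12)^3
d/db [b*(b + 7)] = 2*b + 7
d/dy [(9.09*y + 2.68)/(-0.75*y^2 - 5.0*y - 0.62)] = (6.8175*y^2 + 4.02*y + 7.7642)/(0.5625*y^4 + 7.5*y^3 + 25.93*y^2 + 6.2*y + 0.3844)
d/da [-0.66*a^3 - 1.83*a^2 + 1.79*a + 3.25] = -1.98*a^2 - 3.66*a + 1.79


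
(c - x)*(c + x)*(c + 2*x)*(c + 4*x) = c^4 + 6*c^3*x + 7*c^2*x^2 - 6*c*x^3 - 8*x^4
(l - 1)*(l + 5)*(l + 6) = l^3 + 10*l^2 + 19*l - 30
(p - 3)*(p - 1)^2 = p^3 - 5*p^2 + 7*p - 3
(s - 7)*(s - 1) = s^2 - 8*s + 7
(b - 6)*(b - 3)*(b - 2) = b^3 - 11*b^2 + 36*b - 36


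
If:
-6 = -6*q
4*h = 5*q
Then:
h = 5/4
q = 1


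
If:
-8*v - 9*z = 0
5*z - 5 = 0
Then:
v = -9/8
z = 1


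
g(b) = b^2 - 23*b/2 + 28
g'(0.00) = -11.50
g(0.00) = 28.00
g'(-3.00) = -17.50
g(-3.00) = 71.50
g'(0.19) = -11.12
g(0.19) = 25.85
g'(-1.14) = -13.78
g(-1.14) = 42.41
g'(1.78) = -7.94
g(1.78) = 10.70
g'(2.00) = -7.50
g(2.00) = 9.00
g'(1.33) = -8.84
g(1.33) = 14.47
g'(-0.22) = -11.94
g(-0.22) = 30.58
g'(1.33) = -8.84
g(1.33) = 14.47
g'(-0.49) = -12.48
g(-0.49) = 33.88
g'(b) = 2*b - 23/2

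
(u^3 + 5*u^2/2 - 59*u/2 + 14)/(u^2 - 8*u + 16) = (2*u^2 + 13*u - 7)/(2*(u - 4))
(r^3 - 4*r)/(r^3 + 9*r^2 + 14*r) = (r - 2)/(r + 7)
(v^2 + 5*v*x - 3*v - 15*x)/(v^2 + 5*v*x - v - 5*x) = (v - 3)/(v - 1)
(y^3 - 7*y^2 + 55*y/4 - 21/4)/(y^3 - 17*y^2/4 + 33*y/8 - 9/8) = 2*(2*y - 7)/(4*y - 3)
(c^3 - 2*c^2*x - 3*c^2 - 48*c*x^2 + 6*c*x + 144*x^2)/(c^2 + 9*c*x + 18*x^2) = (c^2 - 8*c*x - 3*c + 24*x)/(c + 3*x)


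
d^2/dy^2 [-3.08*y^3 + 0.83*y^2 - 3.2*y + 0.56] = 1.66 - 18.48*y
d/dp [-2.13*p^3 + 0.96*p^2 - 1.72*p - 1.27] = -6.39*p^2 + 1.92*p - 1.72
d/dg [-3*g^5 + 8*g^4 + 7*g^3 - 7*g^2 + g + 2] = -15*g^4 + 32*g^3 + 21*g^2 - 14*g + 1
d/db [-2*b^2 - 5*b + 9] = -4*b - 5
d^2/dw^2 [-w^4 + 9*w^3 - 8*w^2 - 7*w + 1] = -12*w^2 + 54*w - 16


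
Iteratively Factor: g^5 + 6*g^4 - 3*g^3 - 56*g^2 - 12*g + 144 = (g - 2)*(g^4 + 8*g^3 + 13*g^2 - 30*g - 72) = (g - 2)*(g + 3)*(g^3 + 5*g^2 - 2*g - 24) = (g - 2)*(g + 3)*(g + 4)*(g^2 + g - 6) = (g - 2)*(g + 3)^2*(g + 4)*(g - 2)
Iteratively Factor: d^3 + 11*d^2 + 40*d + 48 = (d + 4)*(d^2 + 7*d + 12) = (d + 3)*(d + 4)*(d + 4)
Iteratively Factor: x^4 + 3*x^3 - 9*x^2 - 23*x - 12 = (x + 4)*(x^3 - x^2 - 5*x - 3) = (x - 3)*(x + 4)*(x^2 + 2*x + 1) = (x - 3)*(x + 1)*(x + 4)*(x + 1)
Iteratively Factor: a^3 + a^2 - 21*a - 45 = (a + 3)*(a^2 - 2*a - 15) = (a - 5)*(a + 3)*(a + 3)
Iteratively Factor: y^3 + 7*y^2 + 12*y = (y)*(y^2 + 7*y + 12) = y*(y + 3)*(y + 4)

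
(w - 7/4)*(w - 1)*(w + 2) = w^3 - 3*w^2/4 - 15*w/4 + 7/2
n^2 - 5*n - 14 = (n - 7)*(n + 2)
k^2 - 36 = (k - 6)*(k + 6)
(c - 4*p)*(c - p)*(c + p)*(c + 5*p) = c^4 + c^3*p - 21*c^2*p^2 - c*p^3 + 20*p^4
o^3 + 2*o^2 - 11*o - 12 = (o - 3)*(o + 1)*(o + 4)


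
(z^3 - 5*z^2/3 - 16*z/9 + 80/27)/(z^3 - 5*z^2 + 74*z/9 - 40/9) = (z + 4/3)/(z - 2)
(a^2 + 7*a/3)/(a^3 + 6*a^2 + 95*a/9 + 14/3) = 3*a/(3*a^2 + 11*a + 6)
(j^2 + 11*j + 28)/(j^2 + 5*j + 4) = (j + 7)/(j + 1)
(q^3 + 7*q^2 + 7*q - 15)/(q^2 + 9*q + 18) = (q^2 + 4*q - 5)/(q + 6)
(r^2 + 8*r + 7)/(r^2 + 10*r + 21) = (r + 1)/(r + 3)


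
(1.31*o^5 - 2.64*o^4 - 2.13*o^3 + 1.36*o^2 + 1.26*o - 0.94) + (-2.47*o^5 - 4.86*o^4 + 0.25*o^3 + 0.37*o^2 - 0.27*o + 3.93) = -1.16*o^5 - 7.5*o^4 - 1.88*o^3 + 1.73*o^2 + 0.99*o + 2.99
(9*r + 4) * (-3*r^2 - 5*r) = -27*r^3 - 57*r^2 - 20*r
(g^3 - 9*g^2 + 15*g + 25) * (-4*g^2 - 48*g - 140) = -4*g^5 - 12*g^4 + 232*g^3 + 440*g^2 - 3300*g - 3500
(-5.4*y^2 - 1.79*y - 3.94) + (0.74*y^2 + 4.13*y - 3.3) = -4.66*y^2 + 2.34*y - 7.24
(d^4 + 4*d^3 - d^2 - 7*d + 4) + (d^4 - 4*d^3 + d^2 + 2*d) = 2*d^4 - 5*d + 4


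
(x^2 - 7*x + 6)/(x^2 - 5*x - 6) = (x - 1)/(x + 1)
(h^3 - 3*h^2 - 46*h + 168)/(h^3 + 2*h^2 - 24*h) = (h^2 + h - 42)/(h*(h + 6))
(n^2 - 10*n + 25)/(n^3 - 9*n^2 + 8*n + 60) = (n - 5)/(n^2 - 4*n - 12)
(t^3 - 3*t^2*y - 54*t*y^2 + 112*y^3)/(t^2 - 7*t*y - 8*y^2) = (t^2 + 5*t*y - 14*y^2)/(t + y)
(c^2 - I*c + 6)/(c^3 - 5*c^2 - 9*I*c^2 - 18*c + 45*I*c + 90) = (c + 2*I)/(c^2 - c*(5 + 6*I) + 30*I)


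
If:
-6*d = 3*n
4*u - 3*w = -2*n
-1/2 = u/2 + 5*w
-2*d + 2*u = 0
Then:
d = -1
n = 2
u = -1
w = 0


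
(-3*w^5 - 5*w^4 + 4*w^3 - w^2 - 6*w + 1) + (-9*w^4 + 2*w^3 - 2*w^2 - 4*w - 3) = -3*w^5 - 14*w^4 + 6*w^3 - 3*w^2 - 10*w - 2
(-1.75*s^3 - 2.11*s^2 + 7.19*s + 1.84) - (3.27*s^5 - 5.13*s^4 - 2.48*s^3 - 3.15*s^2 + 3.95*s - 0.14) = -3.27*s^5 + 5.13*s^4 + 0.73*s^3 + 1.04*s^2 + 3.24*s + 1.98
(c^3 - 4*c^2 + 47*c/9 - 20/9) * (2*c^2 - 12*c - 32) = 2*c^5 - 20*c^4 + 238*c^3/9 + 548*c^2/9 - 1264*c/9 + 640/9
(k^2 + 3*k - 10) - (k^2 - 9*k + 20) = 12*k - 30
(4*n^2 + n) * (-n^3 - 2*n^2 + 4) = -4*n^5 - 9*n^4 - 2*n^3 + 16*n^2 + 4*n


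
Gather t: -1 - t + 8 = 7 - t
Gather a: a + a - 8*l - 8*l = 2*a - 16*l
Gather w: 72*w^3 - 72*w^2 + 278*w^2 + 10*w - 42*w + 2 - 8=72*w^3 + 206*w^2 - 32*w - 6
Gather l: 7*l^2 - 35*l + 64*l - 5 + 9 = 7*l^2 + 29*l + 4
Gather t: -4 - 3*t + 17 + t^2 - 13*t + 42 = t^2 - 16*t + 55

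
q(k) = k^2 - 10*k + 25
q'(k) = 2*k - 10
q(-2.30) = 53.29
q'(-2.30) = -14.60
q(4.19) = 0.66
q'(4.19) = -1.62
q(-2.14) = 50.98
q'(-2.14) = -14.28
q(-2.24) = 52.42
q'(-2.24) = -14.48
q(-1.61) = 43.69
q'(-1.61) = -13.22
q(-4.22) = 85.01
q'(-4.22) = -18.44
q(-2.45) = 55.50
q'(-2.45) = -14.90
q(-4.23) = 85.19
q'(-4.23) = -18.46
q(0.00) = 25.00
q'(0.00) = -10.00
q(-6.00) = 121.00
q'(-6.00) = -22.00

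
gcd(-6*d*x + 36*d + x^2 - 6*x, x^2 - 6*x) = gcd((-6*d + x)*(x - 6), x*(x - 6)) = x - 6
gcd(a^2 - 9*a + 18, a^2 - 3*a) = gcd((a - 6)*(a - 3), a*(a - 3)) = a - 3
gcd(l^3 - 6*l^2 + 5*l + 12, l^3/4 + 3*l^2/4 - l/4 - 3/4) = l + 1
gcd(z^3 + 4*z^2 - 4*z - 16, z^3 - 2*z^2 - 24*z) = z + 4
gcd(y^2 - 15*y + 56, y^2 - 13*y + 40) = y - 8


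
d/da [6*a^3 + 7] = 18*a^2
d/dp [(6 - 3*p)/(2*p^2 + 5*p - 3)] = 3*(2*p^2 - 8*p - 7)/(4*p^4 + 20*p^3 + 13*p^2 - 30*p + 9)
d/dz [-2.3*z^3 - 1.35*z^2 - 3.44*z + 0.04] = -6.9*z^2 - 2.7*z - 3.44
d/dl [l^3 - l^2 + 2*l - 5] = 3*l^2 - 2*l + 2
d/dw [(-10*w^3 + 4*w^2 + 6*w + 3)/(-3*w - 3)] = (20*w^3 + 26*w^2 - 8*w - 3)/(3*(w^2 + 2*w + 1))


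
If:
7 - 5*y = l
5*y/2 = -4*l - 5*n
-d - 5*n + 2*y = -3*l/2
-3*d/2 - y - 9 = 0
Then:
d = -491/67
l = -397/134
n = 1841/1340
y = 267/134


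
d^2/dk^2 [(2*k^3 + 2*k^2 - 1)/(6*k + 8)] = (18*k^3 + 72*k^2 + 96*k + 23)/(27*k^3 + 108*k^2 + 144*k + 64)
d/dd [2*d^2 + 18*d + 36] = 4*d + 18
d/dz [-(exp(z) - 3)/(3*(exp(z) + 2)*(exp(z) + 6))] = (exp(2*z) - 6*exp(z) - 36)*exp(z)/(3*(exp(4*z) + 16*exp(3*z) + 88*exp(2*z) + 192*exp(z) + 144))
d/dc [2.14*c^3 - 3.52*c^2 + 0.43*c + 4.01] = 6.42*c^2 - 7.04*c + 0.43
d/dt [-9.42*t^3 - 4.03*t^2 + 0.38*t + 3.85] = -28.26*t^2 - 8.06*t + 0.38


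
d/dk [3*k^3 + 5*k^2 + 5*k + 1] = 9*k^2 + 10*k + 5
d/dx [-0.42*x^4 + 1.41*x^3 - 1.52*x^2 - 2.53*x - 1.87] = -1.68*x^3 + 4.23*x^2 - 3.04*x - 2.53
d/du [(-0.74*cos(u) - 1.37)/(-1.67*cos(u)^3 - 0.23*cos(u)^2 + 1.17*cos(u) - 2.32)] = (2.4716*cos(u)^3 + 7.0339*cos(u)^2 + 0.6302*cos(u) - 3.3197)*sin(u)/(2.7889*cos(u)^6 + 0.7682*cos(u)^5 - 3.8549*cos(u)^4 + 7.2106*cos(u)^3 + 2.4361*cos(u)^2 - 5.4288*cos(u) + 5.3824)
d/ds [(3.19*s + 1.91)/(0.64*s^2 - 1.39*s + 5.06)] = (-2.0416*s^2 - 2.4448*s + 18.7963)/(0.4096*s^4 - 1.7792*s^3 + 8.4089*s^2 - 14.0668*s + 25.6036)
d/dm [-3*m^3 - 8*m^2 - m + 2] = -9*m^2 - 16*m - 1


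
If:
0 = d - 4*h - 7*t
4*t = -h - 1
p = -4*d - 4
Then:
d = -9*t - 4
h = -4*t - 1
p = 36*t + 12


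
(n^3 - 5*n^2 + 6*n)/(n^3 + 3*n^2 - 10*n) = (n - 3)/(n + 5)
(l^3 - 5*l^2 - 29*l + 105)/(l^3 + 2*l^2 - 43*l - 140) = (l - 3)/(l + 4)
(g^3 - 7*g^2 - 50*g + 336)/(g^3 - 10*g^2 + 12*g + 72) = (g^2 - g - 56)/(g^2 - 4*g - 12)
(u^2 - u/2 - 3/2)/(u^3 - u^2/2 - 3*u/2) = 1/u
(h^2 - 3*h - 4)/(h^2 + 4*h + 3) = (h - 4)/(h + 3)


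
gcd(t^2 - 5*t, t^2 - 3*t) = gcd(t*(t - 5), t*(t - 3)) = t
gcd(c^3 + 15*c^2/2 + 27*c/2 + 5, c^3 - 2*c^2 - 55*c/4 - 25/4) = c + 1/2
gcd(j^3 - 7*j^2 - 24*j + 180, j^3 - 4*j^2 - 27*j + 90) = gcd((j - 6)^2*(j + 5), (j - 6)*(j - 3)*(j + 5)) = j^2 - j - 30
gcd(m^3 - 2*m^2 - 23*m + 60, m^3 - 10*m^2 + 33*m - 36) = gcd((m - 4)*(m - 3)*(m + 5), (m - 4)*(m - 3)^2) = m^2 - 7*m + 12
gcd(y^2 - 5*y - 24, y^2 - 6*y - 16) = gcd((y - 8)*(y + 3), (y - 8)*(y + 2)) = y - 8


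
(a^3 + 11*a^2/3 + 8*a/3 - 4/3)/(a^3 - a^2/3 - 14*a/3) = (3*a^2 + 5*a - 2)/(a*(3*a - 7))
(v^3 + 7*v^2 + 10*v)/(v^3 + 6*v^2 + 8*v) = (v + 5)/(v + 4)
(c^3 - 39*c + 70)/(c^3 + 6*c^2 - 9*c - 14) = (c - 5)/(c + 1)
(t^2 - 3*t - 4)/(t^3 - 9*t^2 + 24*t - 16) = (t + 1)/(t^2 - 5*t + 4)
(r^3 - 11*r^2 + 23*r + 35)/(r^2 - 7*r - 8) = (r^2 - 12*r + 35)/(r - 8)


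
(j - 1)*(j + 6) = j^2 + 5*j - 6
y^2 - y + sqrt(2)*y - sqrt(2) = (y - 1)*(y + sqrt(2))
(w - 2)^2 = w^2 - 4*w + 4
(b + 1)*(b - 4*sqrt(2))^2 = b^3 - 8*sqrt(2)*b^2 + b^2 - 8*sqrt(2)*b + 32*b + 32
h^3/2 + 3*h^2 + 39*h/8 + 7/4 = (h/2 + 1)*(h + 1/2)*(h + 7/2)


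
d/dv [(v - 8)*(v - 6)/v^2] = 2*(7*v - 48)/v^3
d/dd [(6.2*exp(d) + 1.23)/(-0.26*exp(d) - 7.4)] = -45.5602*exp(d)/(0.26*exp(d) + 7.4)^2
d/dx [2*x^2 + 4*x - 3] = 4*x + 4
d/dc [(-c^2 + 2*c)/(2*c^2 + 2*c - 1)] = 2*(-3*c^2 + c - 1)/(4*c^4 + 8*c^3 - 4*c + 1)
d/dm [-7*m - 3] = -7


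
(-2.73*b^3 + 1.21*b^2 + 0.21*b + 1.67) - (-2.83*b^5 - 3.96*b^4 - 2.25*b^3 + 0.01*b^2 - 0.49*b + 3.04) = 2.83*b^5 + 3.96*b^4 - 0.48*b^3 + 1.2*b^2 + 0.7*b - 1.37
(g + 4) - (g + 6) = -2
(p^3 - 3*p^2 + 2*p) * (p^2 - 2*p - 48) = p^5 - 5*p^4 - 40*p^3 + 140*p^2 - 96*p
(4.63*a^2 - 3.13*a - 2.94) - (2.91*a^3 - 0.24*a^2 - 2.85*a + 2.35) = -2.91*a^3 + 4.87*a^2 - 0.28*a - 5.29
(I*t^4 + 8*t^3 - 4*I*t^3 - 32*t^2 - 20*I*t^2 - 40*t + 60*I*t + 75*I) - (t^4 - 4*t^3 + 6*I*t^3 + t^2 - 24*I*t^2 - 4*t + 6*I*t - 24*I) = -t^4 + I*t^4 + 12*t^3 - 10*I*t^3 - 33*t^2 + 4*I*t^2 - 36*t + 54*I*t + 99*I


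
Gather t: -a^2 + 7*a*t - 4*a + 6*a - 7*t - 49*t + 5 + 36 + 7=-a^2 + 2*a + t*(7*a - 56) + 48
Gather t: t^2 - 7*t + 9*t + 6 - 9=t^2 + 2*t - 3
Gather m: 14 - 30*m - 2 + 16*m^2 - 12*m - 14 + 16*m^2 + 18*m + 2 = 32*m^2 - 24*m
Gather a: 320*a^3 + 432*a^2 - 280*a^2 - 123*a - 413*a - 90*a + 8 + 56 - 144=320*a^3 + 152*a^2 - 626*a - 80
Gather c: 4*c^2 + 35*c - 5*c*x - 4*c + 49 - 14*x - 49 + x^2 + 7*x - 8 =4*c^2 + c*(31 - 5*x) + x^2 - 7*x - 8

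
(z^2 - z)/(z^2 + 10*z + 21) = z*(z - 1)/(z^2 + 10*z + 21)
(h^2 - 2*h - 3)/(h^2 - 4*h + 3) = (h + 1)/(h - 1)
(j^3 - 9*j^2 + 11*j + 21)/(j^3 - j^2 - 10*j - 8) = (j^2 - 10*j + 21)/(j^2 - 2*j - 8)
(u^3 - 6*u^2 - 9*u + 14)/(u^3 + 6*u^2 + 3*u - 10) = (u - 7)/(u + 5)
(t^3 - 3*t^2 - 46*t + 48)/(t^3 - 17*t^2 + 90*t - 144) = (t^2 + 5*t - 6)/(t^2 - 9*t + 18)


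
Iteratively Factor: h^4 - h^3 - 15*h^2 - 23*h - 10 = (h - 5)*(h^3 + 4*h^2 + 5*h + 2) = (h - 5)*(h + 2)*(h^2 + 2*h + 1) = (h - 5)*(h + 1)*(h + 2)*(h + 1)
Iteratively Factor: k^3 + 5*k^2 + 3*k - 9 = (k + 3)*(k^2 + 2*k - 3) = (k - 1)*(k + 3)*(k + 3)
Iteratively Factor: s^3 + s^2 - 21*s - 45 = (s - 5)*(s^2 + 6*s + 9) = (s - 5)*(s + 3)*(s + 3)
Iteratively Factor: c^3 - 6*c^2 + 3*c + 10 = (c - 5)*(c^2 - c - 2) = (c - 5)*(c - 2)*(c + 1)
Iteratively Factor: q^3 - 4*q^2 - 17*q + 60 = (q - 5)*(q^2 + q - 12) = (q - 5)*(q - 3)*(q + 4)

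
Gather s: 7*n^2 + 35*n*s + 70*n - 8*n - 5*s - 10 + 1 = 7*n^2 + 62*n + s*(35*n - 5) - 9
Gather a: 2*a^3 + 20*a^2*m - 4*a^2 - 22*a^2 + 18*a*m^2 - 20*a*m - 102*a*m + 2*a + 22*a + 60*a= 2*a^3 + a^2*(20*m - 26) + a*(18*m^2 - 122*m + 84)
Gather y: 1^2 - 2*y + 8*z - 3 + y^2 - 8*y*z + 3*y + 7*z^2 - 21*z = y^2 + y*(1 - 8*z) + 7*z^2 - 13*z - 2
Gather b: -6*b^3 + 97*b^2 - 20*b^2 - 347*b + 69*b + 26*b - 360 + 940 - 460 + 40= -6*b^3 + 77*b^2 - 252*b + 160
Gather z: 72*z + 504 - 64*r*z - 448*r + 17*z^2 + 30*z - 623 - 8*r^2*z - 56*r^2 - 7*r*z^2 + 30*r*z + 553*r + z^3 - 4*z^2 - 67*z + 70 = -56*r^2 + 105*r + z^3 + z^2*(13 - 7*r) + z*(-8*r^2 - 34*r + 35) - 49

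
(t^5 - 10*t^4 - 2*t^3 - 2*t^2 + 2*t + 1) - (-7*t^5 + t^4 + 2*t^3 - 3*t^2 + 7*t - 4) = 8*t^5 - 11*t^4 - 4*t^3 + t^2 - 5*t + 5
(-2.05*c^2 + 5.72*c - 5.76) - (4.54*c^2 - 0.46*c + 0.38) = -6.59*c^2 + 6.18*c - 6.14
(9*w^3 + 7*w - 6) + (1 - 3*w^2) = 9*w^3 - 3*w^2 + 7*w - 5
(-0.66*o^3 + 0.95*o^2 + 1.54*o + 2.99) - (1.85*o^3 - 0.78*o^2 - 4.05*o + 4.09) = -2.51*o^3 + 1.73*o^2 + 5.59*o - 1.1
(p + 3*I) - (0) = p + 3*I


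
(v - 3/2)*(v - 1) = v^2 - 5*v/2 + 3/2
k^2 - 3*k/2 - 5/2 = (k - 5/2)*(k + 1)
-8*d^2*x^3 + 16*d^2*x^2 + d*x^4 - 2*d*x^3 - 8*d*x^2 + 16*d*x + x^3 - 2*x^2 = x*(-8*d + x)*(x - 2)*(d*x + 1)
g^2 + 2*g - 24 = (g - 4)*(g + 6)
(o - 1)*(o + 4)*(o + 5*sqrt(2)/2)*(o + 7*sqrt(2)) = o^4 + 3*o^3 + 19*sqrt(2)*o^3/2 + 31*o^2 + 57*sqrt(2)*o^2/2 - 38*sqrt(2)*o + 105*o - 140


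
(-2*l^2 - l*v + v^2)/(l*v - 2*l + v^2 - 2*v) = (-2*l + v)/(v - 2)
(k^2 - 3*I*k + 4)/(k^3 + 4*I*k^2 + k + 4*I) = (k - 4*I)/(k^2 + 3*I*k + 4)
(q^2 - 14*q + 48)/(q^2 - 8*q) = (q - 6)/q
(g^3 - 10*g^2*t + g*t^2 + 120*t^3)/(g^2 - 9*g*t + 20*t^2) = (-g^2 + 5*g*t + 24*t^2)/(-g + 4*t)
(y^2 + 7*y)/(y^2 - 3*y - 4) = y*(y + 7)/(y^2 - 3*y - 4)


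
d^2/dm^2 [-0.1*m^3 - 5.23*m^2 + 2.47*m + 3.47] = -0.6*m - 10.46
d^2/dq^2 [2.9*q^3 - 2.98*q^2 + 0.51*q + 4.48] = 17.4*q - 5.96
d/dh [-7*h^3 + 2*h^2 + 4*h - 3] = -21*h^2 + 4*h + 4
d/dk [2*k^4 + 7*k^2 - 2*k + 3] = 8*k^3 + 14*k - 2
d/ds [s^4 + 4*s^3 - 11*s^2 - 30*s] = 4*s^3 + 12*s^2 - 22*s - 30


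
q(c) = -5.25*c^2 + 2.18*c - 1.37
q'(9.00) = -92.32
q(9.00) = -407.00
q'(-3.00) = 33.68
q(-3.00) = -55.16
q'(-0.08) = 3.02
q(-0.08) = -1.58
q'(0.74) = -5.59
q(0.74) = -2.63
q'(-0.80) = 10.58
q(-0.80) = -6.47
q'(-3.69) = 40.92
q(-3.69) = -80.90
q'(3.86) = -38.35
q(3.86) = -71.18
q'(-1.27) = 15.52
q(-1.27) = -12.61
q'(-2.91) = 32.74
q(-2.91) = -52.17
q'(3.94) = -39.19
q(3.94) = -74.28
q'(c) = 2.18 - 10.5*c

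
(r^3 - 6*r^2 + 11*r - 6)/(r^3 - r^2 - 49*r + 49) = (r^2 - 5*r + 6)/(r^2 - 49)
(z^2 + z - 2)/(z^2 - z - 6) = (z - 1)/(z - 3)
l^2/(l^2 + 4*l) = l/(l + 4)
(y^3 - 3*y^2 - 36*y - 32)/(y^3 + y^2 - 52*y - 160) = (y + 1)/(y + 5)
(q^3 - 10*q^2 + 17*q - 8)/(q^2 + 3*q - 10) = (q^3 - 10*q^2 + 17*q - 8)/(q^2 + 3*q - 10)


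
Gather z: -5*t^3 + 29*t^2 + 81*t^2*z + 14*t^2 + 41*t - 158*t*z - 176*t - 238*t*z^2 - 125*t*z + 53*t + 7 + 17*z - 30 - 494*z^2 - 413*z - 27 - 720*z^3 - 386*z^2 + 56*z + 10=-5*t^3 + 43*t^2 - 82*t - 720*z^3 + z^2*(-238*t - 880) + z*(81*t^2 - 283*t - 340) - 40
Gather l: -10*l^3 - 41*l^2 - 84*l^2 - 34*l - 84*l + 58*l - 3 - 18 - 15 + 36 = -10*l^3 - 125*l^2 - 60*l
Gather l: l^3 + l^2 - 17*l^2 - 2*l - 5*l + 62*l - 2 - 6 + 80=l^3 - 16*l^2 + 55*l + 72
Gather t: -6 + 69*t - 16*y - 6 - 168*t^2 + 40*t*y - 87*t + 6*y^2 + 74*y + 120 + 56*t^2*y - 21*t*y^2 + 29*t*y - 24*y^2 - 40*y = t^2*(56*y - 168) + t*(-21*y^2 + 69*y - 18) - 18*y^2 + 18*y + 108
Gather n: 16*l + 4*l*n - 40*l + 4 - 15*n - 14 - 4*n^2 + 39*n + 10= -24*l - 4*n^2 + n*(4*l + 24)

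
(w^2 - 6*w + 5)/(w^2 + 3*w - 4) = (w - 5)/(w + 4)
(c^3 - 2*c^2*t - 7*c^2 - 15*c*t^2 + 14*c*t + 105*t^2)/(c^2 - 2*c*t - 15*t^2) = c - 7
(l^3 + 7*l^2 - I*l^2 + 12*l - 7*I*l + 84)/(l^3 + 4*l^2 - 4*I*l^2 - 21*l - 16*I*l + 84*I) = (l + 3*I)/(l - 3)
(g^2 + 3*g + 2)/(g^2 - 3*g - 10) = (g + 1)/(g - 5)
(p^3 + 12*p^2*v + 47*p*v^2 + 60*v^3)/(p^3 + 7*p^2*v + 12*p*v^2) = (p + 5*v)/p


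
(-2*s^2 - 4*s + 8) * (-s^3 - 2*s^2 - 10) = 2*s^5 + 8*s^4 + 4*s^2 + 40*s - 80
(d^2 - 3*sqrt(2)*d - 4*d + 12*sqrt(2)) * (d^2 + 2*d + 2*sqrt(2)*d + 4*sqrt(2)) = d^4 - 2*d^3 - sqrt(2)*d^3 - 20*d^2 + 2*sqrt(2)*d^2 + 8*sqrt(2)*d + 24*d + 96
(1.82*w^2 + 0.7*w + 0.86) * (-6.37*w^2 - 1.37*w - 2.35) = -11.5934*w^4 - 6.9524*w^3 - 10.7142*w^2 - 2.8232*w - 2.021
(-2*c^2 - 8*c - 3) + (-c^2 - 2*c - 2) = -3*c^2 - 10*c - 5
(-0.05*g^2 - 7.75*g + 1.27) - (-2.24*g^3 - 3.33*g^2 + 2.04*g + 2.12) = 2.24*g^3 + 3.28*g^2 - 9.79*g - 0.85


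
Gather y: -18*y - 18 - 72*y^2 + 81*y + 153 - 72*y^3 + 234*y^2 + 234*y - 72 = -72*y^3 + 162*y^2 + 297*y + 63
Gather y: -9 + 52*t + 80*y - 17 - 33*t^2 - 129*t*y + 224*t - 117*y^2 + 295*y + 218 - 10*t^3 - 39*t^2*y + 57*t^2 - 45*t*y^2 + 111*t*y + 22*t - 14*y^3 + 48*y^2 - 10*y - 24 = -10*t^3 + 24*t^2 + 298*t - 14*y^3 + y^2*(-45*t - 69) + y*(-39*t^2 - 18*t + 365) + 168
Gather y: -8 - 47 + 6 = -49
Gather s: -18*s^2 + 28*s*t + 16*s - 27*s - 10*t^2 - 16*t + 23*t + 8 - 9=-18*s^2 + s*(28*t - 11) - 10*t^2 + 7*t - 1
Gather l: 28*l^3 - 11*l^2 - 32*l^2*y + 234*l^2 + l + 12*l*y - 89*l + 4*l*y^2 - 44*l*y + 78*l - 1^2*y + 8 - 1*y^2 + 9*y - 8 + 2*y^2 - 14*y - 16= 28*l^3 + l^2*(223 - 32*y) + l*(4*y^2 - 32*y - 10) + y^2 - 6*y - 16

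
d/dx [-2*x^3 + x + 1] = 1 - 6*x^2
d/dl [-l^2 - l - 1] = -2*l - 1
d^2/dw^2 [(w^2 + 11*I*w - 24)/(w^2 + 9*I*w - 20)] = 4*(I*w^3 - 6*w^2 + 6*I*w - 58)/(w^6 + 27*I*w^5 - 303*w^4 - 1809*I*w^3 + 6060*w^2 + 10800*I*w - 8000)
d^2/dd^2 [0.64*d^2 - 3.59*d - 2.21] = 1.28000000000000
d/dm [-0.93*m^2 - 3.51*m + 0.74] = -1.86*m - 3.51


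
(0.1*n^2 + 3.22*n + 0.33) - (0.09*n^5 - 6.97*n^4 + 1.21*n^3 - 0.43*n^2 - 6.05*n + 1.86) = -0.09*n^5 + 6.97*n^4 - 1.21*n^3 + 0.53*n^2 + 9.27*n - 1.53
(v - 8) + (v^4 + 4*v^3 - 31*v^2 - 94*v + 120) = v^4 + 4*v^3 - 31*v^2 - 93*v + 112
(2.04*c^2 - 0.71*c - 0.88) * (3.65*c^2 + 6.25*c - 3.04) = 7.446*c^4 + 10.1585*c^3 - 13.8511*c^2 - 3.3416*c + 2.6752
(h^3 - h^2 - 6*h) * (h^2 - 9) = h^5 - h^4 - 15*h^3 + 9*h^2 + 54*h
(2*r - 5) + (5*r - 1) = 7*r - 6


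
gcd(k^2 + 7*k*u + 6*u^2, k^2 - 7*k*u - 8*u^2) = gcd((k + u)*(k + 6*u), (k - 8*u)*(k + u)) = k + u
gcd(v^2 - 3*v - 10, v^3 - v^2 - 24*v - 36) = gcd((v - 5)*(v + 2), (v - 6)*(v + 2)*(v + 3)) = v + 2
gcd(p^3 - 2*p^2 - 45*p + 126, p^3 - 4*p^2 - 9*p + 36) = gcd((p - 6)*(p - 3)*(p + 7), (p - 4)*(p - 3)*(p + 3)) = p - 3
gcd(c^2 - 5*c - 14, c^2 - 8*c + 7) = c - 7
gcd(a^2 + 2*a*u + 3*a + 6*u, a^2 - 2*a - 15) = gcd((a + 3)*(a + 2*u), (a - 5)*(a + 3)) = a + 3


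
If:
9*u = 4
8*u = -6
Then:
No Solution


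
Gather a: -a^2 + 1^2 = 1 - a^2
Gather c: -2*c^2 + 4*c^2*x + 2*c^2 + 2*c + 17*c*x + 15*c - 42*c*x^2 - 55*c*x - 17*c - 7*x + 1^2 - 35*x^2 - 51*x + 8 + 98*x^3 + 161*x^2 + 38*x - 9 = 4*c^2*x + c*(-42*x^2 - 38*x) + 98*x^3 + 126*x^2 - 20*x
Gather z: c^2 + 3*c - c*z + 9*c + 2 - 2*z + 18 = c^2 + 12*c + z*(-c - 2) + 20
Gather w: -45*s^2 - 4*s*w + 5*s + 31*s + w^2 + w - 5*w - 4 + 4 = -45*s^2 + 36*s + w^2 + w*(-4*s - 4)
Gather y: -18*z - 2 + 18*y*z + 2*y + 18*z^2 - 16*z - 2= y*(18*z + 2) + 18*z^2 - 34*z - 4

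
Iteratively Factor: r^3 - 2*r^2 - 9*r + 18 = (r - 2)*(r^2 - 9) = (r - 3)*(r - 2)*(r + 3)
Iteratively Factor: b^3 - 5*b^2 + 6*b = (b - 3)*(b^2 - 2*b) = b*(b - 3)*(b - 2)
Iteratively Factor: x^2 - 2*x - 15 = (x - 5)*(x + 3)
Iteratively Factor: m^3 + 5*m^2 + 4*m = (m + 4)*(m^2 + m) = m*(m + 4)*(m + 1)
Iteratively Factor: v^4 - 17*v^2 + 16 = (v + 4)*(v^3 - 4*v^2 - v + 4) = (v - 1)*(v + 4)*(v^2 - 3*v - 4) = (v - 4)*(v - 1)*(v + 4)*(v + 1)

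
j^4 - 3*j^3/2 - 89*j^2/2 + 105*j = j*(j - 6)*(j - 5/2)*(j + 7)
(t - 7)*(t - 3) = t^2 - 10*t + 21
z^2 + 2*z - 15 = (z - 3)*(z + 5)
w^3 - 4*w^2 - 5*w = w*(w - 5)*(w + 1)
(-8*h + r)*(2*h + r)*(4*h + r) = -64*h^3 - 40*h^2*r - 2*h*r^2 + r^3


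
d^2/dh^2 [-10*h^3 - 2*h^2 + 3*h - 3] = -60*h - 4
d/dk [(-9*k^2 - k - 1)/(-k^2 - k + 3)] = 4*(2*k^2 - 14*k - 1)/(k^4 + 2*k^3 - 5*k^2 - 6*k + 9)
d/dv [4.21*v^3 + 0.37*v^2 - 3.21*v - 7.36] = 12.63*v^2 + 0.74*v - 3.21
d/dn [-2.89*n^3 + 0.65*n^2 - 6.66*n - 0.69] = -8.67*n^2 + 1.3*n - 6.66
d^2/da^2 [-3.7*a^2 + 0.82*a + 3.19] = -7.40000000000000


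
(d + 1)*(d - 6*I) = d^2 + d - 6*I*d - 6*I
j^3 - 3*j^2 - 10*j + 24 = (j - 4)*(j - 2)*(j + 3)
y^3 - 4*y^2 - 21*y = y*(y - 7)*(y + 3)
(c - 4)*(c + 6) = c^2 + 2*c - 24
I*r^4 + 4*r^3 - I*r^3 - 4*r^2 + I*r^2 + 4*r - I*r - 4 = (r - 4*I)*(r - I)*(r + I)*(I*r - I)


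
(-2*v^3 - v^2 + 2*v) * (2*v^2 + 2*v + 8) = -4*v^5 - 6*v^4 - 14*v^3 - 4*v^2 + 16*v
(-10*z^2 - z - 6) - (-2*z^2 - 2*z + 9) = -8*z^2 + z - 15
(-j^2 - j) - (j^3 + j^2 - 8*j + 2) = -j^3 - 2*j^2 + 7*j - 2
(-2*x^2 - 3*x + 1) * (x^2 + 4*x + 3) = -2*x^4 - 11*x^3 - 17*x^2 - 5*x + 3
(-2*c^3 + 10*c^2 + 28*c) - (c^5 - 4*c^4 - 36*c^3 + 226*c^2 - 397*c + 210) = -c^5 + 4*c^4 + 34*c^3 - 216*c^2 + 425*c - 210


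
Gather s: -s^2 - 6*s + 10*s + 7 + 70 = -s^2 + 4*s + 77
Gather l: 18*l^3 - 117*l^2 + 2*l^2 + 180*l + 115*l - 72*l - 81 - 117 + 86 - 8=18*l^3 - 115*l^2 + 223*l - 120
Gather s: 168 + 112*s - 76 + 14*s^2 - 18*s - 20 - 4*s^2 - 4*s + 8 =10*s^2 + 90*s + 80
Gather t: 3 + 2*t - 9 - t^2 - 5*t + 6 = -t^2 - 3*t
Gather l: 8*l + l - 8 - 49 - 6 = 9*l - 63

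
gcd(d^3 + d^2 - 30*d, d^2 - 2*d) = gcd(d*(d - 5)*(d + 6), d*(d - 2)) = d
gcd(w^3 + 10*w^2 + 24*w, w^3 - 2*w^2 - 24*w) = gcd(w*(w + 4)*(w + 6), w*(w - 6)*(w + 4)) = w^2 + 4*w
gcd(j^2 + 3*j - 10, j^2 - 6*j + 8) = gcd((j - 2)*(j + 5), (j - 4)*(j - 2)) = j - 2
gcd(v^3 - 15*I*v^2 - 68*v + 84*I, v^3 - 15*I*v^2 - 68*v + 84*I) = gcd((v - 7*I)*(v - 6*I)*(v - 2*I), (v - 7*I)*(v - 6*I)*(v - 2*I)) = v^3 - 15*I*v^2 - 68*v + 84*I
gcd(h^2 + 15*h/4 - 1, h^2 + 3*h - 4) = h + 4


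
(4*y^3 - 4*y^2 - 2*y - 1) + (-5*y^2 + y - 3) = 4*y^3 - 9*y^2 - y - 4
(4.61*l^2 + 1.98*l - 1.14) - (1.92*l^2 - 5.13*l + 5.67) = 2.69*l^2 + 7.11*l - 6.81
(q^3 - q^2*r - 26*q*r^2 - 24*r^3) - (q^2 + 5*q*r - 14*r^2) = q^3 - q^2*r - q^2 - 26*q*r^2 - 5*q*r - 24*r^3 + 14*r^2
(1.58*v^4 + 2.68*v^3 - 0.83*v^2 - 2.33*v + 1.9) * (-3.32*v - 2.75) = -5.2456*v^5 - 13.2426*v^4 - 4.6144*v^3 + 10.0181*v^2 + 0.0995000000000008*v - 5.225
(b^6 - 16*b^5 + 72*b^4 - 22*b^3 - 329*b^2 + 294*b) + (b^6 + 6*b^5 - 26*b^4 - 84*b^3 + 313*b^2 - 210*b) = 2*b^6 - 10*b^5 + 46*b^4 - 106*b^3 - 16*b^2 + 84*b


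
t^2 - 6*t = t*(t - 6)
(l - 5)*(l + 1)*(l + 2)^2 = l^4 - 17*l^2 - 36*l - 20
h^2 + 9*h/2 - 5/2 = (h - 1/2)*(h + 5)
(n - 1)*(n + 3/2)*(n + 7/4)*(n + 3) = n^4 + 21*n^3/4 + 49*n^2/8 - 9*n/2 - 63/8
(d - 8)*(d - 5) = d^2 - 13*d + 40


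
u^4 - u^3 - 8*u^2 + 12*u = u*(u - 2)^2*(u + 3)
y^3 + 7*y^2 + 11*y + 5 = (y + 1)^2*(y + 5)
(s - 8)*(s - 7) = s^2 - 15*s + 56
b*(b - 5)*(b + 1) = b^3 - 4*b^2 - 5*b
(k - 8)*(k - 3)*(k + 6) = k^3 - 5*k^2 - 42*k + 144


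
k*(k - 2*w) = k^2 - 2*k*w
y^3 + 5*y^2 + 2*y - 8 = (y - 1)*(y + 2)*(y + 4)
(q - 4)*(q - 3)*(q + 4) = q^3 - 3*q^2 - 16*q + 48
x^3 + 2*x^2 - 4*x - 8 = (x - 2)*(x + 2)^2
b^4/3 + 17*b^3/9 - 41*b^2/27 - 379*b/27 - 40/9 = (b/3 + 1)*(b - 8/3)*(b + 1/3)*(b + 5)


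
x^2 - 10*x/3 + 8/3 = (x - 2)*(x - 4/3)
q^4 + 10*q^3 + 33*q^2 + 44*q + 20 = (q + 1)*(q + 2)^2*(q + 5)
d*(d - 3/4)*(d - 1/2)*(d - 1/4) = d^4 - 3*d^3/2 + 11*d^2/16 - 3*d/32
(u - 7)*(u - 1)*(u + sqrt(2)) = u^3 - 8*u^2 + sqrt(2)*u^2 - 8*sqrt(2)*u + 7*u + 7*sqrt(2)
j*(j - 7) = j^2 - 7*j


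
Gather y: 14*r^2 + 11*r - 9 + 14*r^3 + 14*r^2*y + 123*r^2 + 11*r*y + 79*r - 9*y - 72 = 14*r^3 + 137*r^2 + 90*r + y*(14*r^2 + 11*r - 9) - 81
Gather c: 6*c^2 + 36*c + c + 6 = 6*c^2 + 37*c + 6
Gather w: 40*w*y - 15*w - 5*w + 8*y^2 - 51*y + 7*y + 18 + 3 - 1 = w*(40*y - 20) + 8*y^2 - 44*y + 20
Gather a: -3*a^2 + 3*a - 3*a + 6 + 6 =12 - 3*a^2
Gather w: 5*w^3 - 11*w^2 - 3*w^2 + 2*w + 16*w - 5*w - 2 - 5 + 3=5*w^3 - 14*w^2 + 13*w - 4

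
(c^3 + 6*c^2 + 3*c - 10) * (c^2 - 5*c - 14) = c^5 + c^4 - 41*c^3 - 109*c^2 + 8*c + 140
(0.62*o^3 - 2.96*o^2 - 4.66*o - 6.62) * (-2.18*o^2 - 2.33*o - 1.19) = -1.3516*o^5 + 5.0082*o^4 + 16.3178*o^3 + 28.8118*o^2 + 20.97*o + 7.8778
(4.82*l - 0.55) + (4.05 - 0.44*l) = 4.38*l + 3.5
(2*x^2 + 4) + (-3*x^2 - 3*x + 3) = -x^2 - 3*x + 7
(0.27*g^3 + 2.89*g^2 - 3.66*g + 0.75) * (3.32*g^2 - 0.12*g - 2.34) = 0.8964*g^5 + 9.5624*g^4 - 13.1298*g^3 - 3.8334*g^2 + 8.4744*g - 1.755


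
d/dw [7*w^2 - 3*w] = 14*w - 3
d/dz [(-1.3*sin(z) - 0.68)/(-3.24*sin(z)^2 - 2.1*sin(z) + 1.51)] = (-4.4064*sin(z) + 2.106*cos(2*z) - 5.497)*cos(z)/(3.24*sin(z)^2 + 2.1*sin(z) - 1.51)^2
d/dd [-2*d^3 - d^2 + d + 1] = -6*d^2 - 2*d + 1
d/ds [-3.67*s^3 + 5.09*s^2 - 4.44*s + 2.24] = -11.01*s^2 + 10.18*s - 4.44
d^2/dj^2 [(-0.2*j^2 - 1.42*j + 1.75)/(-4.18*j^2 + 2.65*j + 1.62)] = (3.5527136788005e-15*j^4 + 54.052416*j^3 - 175.33428*j^2 + 174.002532*j - 59.42171)/(73.034632*j^6 - 138.90558*j^5 + 3.146286*j^4 + 89.058815*j^3 - 1.21937399999999*j^2 - 20.86398*j - 4.251528)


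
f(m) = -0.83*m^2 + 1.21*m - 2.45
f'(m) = 1.21 - 1.66*m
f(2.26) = -3.95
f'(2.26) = -2.54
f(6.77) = -32.30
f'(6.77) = -10.03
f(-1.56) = -6.36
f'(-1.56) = 3.80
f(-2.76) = -12.11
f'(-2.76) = 5.79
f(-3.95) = -20.18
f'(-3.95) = 7.77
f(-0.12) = -2.61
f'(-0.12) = 1.41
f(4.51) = -13.88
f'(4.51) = -6.28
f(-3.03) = -13.74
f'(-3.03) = 6.24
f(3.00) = -6.29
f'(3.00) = -3.77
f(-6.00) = -39.59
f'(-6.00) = 11.17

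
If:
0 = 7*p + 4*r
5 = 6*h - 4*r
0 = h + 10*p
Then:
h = 50/53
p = -5/53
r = 35/212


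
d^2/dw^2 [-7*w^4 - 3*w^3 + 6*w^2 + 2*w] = -84*w^2 - 18*w + 12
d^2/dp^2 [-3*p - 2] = 0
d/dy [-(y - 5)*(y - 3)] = 8 - 2*y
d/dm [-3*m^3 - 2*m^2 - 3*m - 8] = -9*m^2 - 4*m - 3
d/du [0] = 0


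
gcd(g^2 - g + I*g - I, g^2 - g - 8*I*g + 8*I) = g - 1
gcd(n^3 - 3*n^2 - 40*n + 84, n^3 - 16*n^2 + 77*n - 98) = n^2 - 9*n + 14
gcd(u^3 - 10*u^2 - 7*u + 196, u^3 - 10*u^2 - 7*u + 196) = u^3 - 10*u^2 - 7*u + 196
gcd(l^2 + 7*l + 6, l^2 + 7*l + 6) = l^2 + 7*l + 6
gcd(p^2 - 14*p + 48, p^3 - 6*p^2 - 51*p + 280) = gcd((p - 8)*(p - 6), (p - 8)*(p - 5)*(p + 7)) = p - 8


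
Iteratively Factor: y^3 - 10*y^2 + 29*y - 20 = (y - 1)*(y^2 - 9*y + 20) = (y - 4)*(y - 1)*(y - 5)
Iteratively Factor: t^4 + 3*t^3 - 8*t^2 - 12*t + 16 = (t + 4)*(t^3 - t^2 - 4*t + 4) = (t - 1)*(t + 4)*(t^2 - 4) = (t - 2)*(t - 1)*(t + 4)*(t + 2)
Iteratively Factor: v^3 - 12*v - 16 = (v - 4)*(v^2 + 4*v + 4) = (v - 4)*(v + 2)*(v + 2)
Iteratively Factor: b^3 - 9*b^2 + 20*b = (b)*(b^2 - 9*b + 20) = b*(b - 5)*(b - 4)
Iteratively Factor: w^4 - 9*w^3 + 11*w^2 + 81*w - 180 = (w - 3)*(w^3 - 6*w^2 - 7*w + 60) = (w - 5)*(w - 3)*(w^2 - w - 12) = (w - 5)*(w - 4)*(w - 3)*(w + 3)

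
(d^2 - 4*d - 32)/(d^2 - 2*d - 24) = (d - 8)/(d - 6)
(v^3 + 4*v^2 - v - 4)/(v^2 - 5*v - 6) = (v^2 + 3*v - 4)/(v - 6)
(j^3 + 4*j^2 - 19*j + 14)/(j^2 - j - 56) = (j^2 - 3*j + 2)/(j - 8)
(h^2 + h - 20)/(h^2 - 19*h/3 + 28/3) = 3*(h + 5)/(3*h - 7)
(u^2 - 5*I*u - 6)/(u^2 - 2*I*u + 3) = (u - 2*I)/(u + I)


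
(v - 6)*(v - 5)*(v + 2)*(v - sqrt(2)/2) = v^4 - 9*v^3 - sqrt(2)*v^3/2 + 9*sqrt(2)*v^2/2 + 8*v^2 - 4*sqrt(2)*v + 60*v - 30*sqrt(2)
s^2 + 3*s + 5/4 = (s + 1/2)*(s + 5/2)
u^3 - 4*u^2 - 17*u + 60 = (u - 5)*(u - 3)*(u + 4)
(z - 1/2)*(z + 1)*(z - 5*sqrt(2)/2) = z^3 - 5*sqrt(2)*z^2/2 + z^2/2 - 5*sqrt(2)*z/4 - z/2 + 5*sqrt(2)/4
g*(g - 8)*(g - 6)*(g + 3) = g^4 - 11*g^3 + 6*g^2 + 144*g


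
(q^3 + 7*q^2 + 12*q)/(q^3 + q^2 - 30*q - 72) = q/(q - 6)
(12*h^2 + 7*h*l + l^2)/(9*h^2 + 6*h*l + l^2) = (4*h + l)/(3*h + l)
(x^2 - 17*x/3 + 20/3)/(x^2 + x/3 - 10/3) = (x - 4)/(x + 2)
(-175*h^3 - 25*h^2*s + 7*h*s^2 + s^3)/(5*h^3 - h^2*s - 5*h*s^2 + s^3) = (35*h^2 + 12*h*s + s^2)/(-h^2 + s^2)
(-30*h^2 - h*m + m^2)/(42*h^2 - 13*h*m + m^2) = (-5*h - m)/(7*h - m)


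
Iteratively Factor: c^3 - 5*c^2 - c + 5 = (c + 1)*(c^2 - 6*c + 5) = (c - 5)*(c + 1)*(c - 1)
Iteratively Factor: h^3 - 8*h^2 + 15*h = (h - 5)*(h^2 - 3*h) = (h - 5)*(h - 3)*(h)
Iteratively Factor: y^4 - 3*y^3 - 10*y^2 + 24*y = (y)*(y^3 - 3*y^2 - 10*y + 24) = y*(y - 2)*(y^2 - y - 12) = y*(y - 4)*(y - 2)*(y + 3)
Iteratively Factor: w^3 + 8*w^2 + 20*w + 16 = (w + 2)*(w^2 + 6*w + 8) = (w + 2)*(w + 4)*(w + 2)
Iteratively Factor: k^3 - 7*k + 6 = (k + 3)*(k^2 - 3*k + 2) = (k - 1)*(k + 3)*(k - 2)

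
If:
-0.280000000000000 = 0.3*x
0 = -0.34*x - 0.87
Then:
No Solution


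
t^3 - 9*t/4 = t*(t - 3/2)*(t + 3/2)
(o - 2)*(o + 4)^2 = o^3 + 6*o^2 - 32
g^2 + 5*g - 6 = (g - 1)*(g + 6)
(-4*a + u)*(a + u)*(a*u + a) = -4*a^3*u - 4*a^3 - 3*a^2*u^2 - 3*a^2*u + a*u^3 + a*u^2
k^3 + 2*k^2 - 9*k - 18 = (k - 3)*(k + 2)*(k + 3)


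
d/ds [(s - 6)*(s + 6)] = 2*s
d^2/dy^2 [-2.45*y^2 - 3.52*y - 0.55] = -4.90000000000000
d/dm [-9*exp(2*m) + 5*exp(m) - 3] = (5 - 18*exp(m))*exp(m)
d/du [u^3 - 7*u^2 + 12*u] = 3*u^2 - 14*u + 12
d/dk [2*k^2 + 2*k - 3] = 4*k + 2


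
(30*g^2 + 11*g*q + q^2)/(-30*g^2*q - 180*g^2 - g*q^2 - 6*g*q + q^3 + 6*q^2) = (6*g + q)/(-6*g*q - 36*g + q^2 + 6*q)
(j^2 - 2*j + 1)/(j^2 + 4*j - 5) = (j - 1)/(j + 5)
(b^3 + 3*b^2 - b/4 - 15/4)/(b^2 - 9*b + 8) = (b^2 + 4*b + 15/4)/(b - 8)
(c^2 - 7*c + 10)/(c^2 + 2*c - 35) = (c - 2)/(c + 7)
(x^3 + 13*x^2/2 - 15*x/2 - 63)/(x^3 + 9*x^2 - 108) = (x + 7/2)/(x + 6)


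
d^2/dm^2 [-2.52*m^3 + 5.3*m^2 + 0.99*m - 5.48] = 10.6 - 15.12*m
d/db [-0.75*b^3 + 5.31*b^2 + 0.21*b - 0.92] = -2.25*b^2 + 10.62*b + 0.21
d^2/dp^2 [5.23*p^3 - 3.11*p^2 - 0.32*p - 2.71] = 31.38*p - 6.22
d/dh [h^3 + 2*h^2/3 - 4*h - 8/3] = 3*h^2 + 4*h/3 - 4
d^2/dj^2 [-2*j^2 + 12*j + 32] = -4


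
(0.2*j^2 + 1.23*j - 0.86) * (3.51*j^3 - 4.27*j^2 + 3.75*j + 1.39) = 0.702*j^5 + 3.4633*j^4 - 7.5207*j^3 + 8.5627*j^2 - 1.5153*j - 1.1954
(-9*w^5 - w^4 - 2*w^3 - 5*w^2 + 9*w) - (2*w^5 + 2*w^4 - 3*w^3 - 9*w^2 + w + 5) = -11*w^5 - 3*w^4 + w^3 + 4*w^2 + 8*w - 5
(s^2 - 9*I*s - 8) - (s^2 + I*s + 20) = -10*I*s - 28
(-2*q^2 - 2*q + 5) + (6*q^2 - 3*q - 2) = 4*q^2 - 5*q + 3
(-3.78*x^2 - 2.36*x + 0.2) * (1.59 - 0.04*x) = 0.1512*x^3 - 5.9158*x^2 - 3.7604*x + 0.318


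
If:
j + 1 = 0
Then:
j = -1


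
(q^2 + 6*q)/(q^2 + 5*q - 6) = q/(q - 1)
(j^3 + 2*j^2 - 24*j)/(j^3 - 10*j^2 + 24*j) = (j + 6)/(j - 6)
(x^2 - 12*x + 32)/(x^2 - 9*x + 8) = (x - 4)/(x - 1)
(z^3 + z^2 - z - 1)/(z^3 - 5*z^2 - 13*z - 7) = (z - 1)/(z - 7)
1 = 1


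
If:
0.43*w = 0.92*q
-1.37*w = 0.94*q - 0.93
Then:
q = 0.24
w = 0.51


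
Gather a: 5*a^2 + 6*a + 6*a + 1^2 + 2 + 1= 5*a^2 + 12*a + 4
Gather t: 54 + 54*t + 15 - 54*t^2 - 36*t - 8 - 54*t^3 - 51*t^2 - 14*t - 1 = -54*t^3 - 105*t^2 + 4*t + 60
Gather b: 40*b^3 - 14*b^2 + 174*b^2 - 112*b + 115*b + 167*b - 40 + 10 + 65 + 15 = 40*b^3 + 160*b^2 + 170*b + 50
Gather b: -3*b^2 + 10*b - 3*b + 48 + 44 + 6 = -3*b^2 + 7*b + 98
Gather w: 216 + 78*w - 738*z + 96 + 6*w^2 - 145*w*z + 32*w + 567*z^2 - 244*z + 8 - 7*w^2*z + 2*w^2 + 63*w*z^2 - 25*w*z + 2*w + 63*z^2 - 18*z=w^2*(8 - 7*z) + w*(63*z^2 - 170*z + 112) + 630*z^2 - 1000*z + 320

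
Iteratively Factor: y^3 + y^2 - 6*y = (y)*(y^2 + y - 6) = y*(y - 2)*(y + 3)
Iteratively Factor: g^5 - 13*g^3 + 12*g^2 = (g + 4)*(g^4 - 4*g^3 + 3*g^2) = (g - 1)*(g + 4)*(g^3 - 3*g^2) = g*(g - 1)*(g + 4)*(g^2 - 3*g) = g^2*(g - 1)*(g + 4)*(g - 3)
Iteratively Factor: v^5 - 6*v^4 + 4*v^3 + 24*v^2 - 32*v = (v - 2)*(v^4 - 4*v^3 - 4*v^2 + 16*v) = (v - 2)*(v + 2)*(v^3 - 6*v^2 + 8*v) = (v - 2)^2*(v + 2)*(v^2 - 4*v) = v*(v - 2)^2*(v + 2)*(v - 4)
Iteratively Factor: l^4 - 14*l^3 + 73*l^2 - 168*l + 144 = (l - 3)*(l^3 - 11*l^2 + 40*l - 48) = (l - 4)*(l - 3)*(l^2 - 7*l + 12) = (l - 4)^2*(l - 3)*(l - 3)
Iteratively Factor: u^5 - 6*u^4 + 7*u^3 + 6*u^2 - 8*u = (u - 1)*(u^4 - 5*u^3 + 2*u^2 + 8*u) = u*(u - 1)*(u^3 - 5*u^2 + 2*u + 8) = u*(u - 4)*(u - 1)*(u^2 - u - 2) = u*(u - 4)*(u - 1)*(u + 1)*(u - 2)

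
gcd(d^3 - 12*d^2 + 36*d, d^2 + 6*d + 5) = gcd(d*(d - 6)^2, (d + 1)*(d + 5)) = 1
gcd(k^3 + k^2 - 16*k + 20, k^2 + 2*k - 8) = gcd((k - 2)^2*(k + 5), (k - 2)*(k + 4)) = k - 2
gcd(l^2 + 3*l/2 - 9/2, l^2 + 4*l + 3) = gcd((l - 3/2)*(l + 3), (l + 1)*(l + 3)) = l + 3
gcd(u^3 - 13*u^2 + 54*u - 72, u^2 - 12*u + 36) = u - 6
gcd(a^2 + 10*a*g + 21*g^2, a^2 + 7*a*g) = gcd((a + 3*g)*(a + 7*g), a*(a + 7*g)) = a + 7*g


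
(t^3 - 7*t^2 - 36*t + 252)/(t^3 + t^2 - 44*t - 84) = (t - 6)/(t + 2)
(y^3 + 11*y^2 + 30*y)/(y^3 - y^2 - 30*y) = (y + 6)/(y - 6)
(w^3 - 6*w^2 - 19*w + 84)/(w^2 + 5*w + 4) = (w^2 - 10*w + 21)/(w + 1)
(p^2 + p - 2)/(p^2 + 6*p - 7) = (p + 2)/(p + 7)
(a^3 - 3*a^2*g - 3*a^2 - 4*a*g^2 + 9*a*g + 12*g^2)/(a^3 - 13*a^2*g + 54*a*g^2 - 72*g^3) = (a^2 + a*g - 3*a - 3*g)/(a^2 - 9*a*g + 18*g^2)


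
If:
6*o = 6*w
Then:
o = w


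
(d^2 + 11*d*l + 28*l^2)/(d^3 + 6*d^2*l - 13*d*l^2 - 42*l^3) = (d + 4*l)/(d^2 - d*l - 6*l^2)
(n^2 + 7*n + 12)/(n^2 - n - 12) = (n + 4)/(n - 4)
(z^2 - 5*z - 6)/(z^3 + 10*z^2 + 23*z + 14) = (z - 6)/(z^2 + 9*z + 14)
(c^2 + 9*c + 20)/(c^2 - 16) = (c + 5)/(c - 4)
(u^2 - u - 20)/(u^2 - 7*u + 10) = (u + 4)/(u - 2)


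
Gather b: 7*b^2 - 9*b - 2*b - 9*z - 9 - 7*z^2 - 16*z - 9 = 7*b^2 - 11*b - 7*z^2 - 25*z - 18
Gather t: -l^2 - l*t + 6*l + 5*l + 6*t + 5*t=-l^2 + 11*l + t*(11 - l)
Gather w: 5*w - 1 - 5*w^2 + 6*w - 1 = -5*w^2 + 11*w - 2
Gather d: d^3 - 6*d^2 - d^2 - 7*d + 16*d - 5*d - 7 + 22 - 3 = d^3 - 7*d^2 + 4*d + 12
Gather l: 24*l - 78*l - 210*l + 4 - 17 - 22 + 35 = -264*l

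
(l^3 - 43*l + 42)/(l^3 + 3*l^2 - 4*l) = (l^2 + l - 42)/(l*(l + 4))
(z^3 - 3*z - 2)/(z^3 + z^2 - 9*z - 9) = (z^2 - z - 2)/(z^2 - 9)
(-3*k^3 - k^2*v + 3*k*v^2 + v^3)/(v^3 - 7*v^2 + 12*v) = (-3*k^3 - k^2*v + 3*k*v^2 + v^3)/(v*(v^2 - 7*v + 12))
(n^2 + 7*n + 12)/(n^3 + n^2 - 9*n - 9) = (n + 4)/(n^2 - 2*n - 3)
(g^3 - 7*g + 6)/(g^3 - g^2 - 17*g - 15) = (g^2 - 3*g + 2)/(g^2 - 4*g - 5)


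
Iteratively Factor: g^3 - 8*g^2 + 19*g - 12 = (g - 4)*(g^2 - 4*g + 3) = (g - 4)*(g - 1)*(g - 3)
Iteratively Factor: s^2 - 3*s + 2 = (s - 2)*(s - 1)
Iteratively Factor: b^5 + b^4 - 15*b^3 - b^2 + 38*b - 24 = (b - 1)*(b^4 + 2*b^3 - 13*b^2 - 14*b + 24) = (b - 1)^2*(b^3 + 3*b^2 - 10*b - 24) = (b - 1)^2*(b + 2)*(b^2 + b - 12) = (b - 1)^2*(b + 2)*(b + 4)*(b - 3)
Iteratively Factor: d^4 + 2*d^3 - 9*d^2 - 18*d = (d - 3)*(d^3 + 5*d^2 + 6*d) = (d - 3)*(d + 2)*(d^2 + 3*d) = (d - 3)*(d + 2)*(d + 3)*(d)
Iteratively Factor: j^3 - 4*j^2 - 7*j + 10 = (j + 2)*(j^2 - 6*j + 5) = (j - 1)*(j + 2)*(j - 5)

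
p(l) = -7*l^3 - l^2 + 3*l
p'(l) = -21*l^2 - 2*l + 3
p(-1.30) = 9.79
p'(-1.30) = -29.89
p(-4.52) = 612.43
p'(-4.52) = -417.00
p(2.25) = -78.05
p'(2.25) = -107.81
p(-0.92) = 1.84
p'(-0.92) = -12.93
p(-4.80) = 736.70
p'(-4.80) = -471.24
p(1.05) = -6.06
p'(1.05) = -22.25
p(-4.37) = 551.97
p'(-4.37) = -389.29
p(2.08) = -61.08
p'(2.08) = -92.01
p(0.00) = 0.00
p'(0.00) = 3.00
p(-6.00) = 1458.00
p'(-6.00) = -741.00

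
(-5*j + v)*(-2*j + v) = 10*j^2 - 7*j*v + v^2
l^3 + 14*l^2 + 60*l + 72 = (l + 2)*(l + 6)^2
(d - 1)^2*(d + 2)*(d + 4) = d^4 + 4*d^3 - 3*d^2 - 10*d + 8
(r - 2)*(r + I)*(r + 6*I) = r^3 - 2*r^2 + 7*I*r^2 - 6*r - 14*I*r + 12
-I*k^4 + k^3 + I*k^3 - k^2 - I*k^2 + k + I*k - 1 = (k - 1)*(k - I)*(k + I)*(-I*k + 1)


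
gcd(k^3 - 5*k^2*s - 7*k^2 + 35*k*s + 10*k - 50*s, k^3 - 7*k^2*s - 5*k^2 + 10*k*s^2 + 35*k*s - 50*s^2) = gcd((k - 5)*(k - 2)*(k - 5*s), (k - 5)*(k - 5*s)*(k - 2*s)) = -k^2 + 5*k*s + 5*k - 25*s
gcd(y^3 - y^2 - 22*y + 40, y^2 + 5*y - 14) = y - 2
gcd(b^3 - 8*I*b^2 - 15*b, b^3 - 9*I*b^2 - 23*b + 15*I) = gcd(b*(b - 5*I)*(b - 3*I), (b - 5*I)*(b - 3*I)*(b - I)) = b^2 - 8*I*b - 15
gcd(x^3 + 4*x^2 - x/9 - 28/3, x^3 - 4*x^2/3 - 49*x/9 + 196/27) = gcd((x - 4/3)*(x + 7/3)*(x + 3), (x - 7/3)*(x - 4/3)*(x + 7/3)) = x^2 + x - 28/9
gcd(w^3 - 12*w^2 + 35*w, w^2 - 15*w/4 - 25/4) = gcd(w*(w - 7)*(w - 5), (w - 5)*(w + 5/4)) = w - 5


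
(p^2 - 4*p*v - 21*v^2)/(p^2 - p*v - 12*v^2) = (p - 7*v)/(p - 4*v)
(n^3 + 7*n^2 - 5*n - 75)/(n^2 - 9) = (n^2 + 10*n + 25)/(n + 3)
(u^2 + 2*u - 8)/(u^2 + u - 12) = (u - 2)/(u - 3)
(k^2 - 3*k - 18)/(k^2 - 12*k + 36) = (k + 3)/(k - 6)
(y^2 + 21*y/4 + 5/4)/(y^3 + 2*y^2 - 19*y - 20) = (y + 1/4)/(y^2 - 3*y - 4)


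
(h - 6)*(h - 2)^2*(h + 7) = h^4 - 3*h^3 - 42*h^2 + 172*h - 168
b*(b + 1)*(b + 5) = b^3 + 6*b^2 + 5*b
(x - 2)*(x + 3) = x^2 + x - 6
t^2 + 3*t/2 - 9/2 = (t - 3/2)*(t + 3)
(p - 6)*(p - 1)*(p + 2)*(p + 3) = p^4 - 2*p^3 - 23*p^2 - 12*p + 36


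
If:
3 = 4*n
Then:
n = 3/4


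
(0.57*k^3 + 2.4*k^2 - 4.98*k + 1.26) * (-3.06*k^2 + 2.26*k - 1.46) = -1.7442*k^5 - 6.0558*k^4 + 19.8306*k^3 - 18.6144*k^2 + 10.1184*k - 1.8396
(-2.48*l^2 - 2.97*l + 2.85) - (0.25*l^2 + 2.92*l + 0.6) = -2.73*l^2 - 5.89*l + 2.25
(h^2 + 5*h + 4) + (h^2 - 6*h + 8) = 2*h^2 - h + 12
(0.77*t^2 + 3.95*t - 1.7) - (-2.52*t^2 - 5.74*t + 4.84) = 3.29*t^2 + 9.69*t - 6.54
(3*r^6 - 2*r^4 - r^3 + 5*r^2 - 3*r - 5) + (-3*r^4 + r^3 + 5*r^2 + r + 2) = 3*r^6 - 5*r^4 + 10*r^2 - 2*r - 3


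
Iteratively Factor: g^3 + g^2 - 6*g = (g + 3)*(g^2 - 2*g) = g*(g + 3)*(g - 2)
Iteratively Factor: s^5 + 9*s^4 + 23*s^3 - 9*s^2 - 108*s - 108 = (s + 2)*(s^4 + 7*s^3 + 9*s^2 - 27*s - 54) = (s + 2)*(s + 3)*(s^3 + 4*s^2 - 3*s - 18) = (s + 2)*(s + 3)^2*(s^2 + s - 6) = (s + 2)*(s + 3)^3*(s - 2)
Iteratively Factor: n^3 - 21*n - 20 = (n + 4)*(n^2 - 4*n - 5) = (n + 1)*(n + 4)*(n - 5)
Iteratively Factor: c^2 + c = (c)*(c + 1)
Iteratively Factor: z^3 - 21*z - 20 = (z - 5)*(z^2 + 5*z + 4) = (z - 5)*(z + 1)*(z + 4)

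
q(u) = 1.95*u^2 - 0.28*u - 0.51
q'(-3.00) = -11.98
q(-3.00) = 17.88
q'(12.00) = 46.52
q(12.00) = 276.93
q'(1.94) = 7.29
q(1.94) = 6.29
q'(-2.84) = -11.36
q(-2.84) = 16.01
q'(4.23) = 16.22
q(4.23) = 33.20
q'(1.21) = 4.44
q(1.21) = 2.01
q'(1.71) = 6.39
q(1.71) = 4.71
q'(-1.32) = -5.43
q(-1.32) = 3.26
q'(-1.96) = -7.92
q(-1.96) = 7.53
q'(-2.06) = -8.31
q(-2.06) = 8.34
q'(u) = 3.9*u - 0.28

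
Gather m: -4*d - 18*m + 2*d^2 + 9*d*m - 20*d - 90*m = 2*d^2 - 24*d + m*(9*d - 108)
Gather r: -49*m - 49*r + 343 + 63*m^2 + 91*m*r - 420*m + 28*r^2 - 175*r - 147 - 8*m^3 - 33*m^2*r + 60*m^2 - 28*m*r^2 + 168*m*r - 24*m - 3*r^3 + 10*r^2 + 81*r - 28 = -8*m^3 + 123*m^2 - 493*m - 3*r^3 + r^2*(38 - 28*m) + r*(-33*m^2 + 259*m - 143) + 168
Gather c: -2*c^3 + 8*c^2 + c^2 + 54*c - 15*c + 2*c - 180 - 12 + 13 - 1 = -2*c^3 + 9*c^2 + 41*c - 180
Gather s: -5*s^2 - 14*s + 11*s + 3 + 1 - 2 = -5*s^2 - 3*s + 2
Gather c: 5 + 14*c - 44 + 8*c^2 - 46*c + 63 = 8*c^2 - 32*c + 24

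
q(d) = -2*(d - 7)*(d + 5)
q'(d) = 4 - 4*d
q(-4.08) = 20.39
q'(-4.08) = 20.32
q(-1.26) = 61.78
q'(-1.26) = 9.04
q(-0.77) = 65.73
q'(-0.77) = 7.08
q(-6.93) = -53.77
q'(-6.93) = 31.72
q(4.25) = 50.88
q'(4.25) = -13.00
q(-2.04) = 53.52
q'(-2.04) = 12.16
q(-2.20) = 51.52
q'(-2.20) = 12.80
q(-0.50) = 67.50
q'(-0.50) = 6.00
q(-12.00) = -266.00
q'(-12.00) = 52.00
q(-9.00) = -128.00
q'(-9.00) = 40.00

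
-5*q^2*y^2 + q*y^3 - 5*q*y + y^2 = y*(-5*q + y)*(q*y + 1)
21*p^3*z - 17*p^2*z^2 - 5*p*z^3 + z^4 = z*(-7*p + z)*(-p + z)*(3*p + z)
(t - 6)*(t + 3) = t^2 - 3*t - 18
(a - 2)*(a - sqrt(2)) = a^2 - 2*a - sqrt(2)*a + 2*sqrt(2)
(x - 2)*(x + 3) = x^2 + x - 6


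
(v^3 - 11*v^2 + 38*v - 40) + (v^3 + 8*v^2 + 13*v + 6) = 2*v^3 - 3*v^2 + 51*v - 34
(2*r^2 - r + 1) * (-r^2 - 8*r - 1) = -2*r^4 - 15*r^3 + 5*r^2 - 7*r - 1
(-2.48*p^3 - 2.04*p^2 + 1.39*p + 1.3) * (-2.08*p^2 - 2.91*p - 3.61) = 5.1584*p^5 + 11.46*p^4 + 11.998*p^3 + 0.615499999999999*p^2 - 8.8009*p - 4.693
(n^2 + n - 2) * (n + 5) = n^3 + 6*n^2 + 3*n - 10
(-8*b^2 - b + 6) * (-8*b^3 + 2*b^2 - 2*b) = 64*b^5 - 8*b^4 - 34*b^3 + 14*b^2 - 12*b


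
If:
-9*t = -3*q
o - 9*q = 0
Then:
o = 27*t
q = 3*t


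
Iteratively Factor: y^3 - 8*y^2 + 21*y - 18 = (y - 3)*(y^2 - 5*y + 6) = (y - 3)*(y - 2)*(y - 3)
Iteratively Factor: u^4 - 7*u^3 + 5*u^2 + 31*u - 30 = (u + 2)*(u^3 - 9*u^2 + 23*u - 15) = (u - 5)*(u + 2)*(u^2 - 4*u + 3) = (u - 5)*(u - 1)*(u + 2)*(u - 3)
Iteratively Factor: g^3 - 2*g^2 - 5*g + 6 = (g - 1)*(g^2 - g - 6) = (g - 3)*(g - 1)*(g + 2)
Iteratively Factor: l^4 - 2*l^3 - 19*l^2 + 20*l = (l + 4)*(l^3 - 6*l^2 + 5*l) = (l - 1)*(l + 4)*(l^2 - 5*l) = l*(l - 1)*(l + 4)*(l - 5)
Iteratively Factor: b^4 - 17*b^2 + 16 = (b - 1)*(b^3 + b^2 - 16*b - 16) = (b - 4)*(b - 1)*(b^2 + 5*b + 4) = (b - 4)*(b - 1)*(b + 4)*(b + 1)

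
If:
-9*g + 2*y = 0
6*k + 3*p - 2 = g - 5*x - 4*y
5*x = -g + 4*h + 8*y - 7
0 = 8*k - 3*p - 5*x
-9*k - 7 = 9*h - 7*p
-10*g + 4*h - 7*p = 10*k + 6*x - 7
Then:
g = 40/20213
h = 11609/20213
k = 167/1189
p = 38789/20213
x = -18731/20213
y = 180/20213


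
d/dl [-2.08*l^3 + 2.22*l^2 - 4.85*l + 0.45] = -6.24*l^2 + 4.44*l - 4.85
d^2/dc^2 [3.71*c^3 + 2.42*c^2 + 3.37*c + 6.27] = 22.26*c + 4.84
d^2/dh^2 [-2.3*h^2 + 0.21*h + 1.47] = -4.60000000000000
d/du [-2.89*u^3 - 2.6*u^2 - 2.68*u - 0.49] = -8.67*u^2 - 5.2*u - 2.68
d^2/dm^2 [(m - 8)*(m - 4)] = 2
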